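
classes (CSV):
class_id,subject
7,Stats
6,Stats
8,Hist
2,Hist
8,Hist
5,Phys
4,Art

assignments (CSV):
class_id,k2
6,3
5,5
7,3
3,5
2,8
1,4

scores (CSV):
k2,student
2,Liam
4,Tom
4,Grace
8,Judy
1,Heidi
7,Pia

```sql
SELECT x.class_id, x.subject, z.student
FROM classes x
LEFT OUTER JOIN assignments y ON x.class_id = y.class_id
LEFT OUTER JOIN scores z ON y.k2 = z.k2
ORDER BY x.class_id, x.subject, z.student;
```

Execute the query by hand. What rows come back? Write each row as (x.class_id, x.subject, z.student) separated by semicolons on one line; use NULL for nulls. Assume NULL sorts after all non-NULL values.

(2, Hist, Judy); (4, Art, NULL); (5, Phys, NULL); (6, Stats, NULL); (7, Stats, NULL); (8, Hist, NULL); (8, Hist, NULL)

Joins associate left-to-right: classes LEFT JOIN assignments on class_id gives 7 intermediate row(s).
Then LEFT JOIN `scores z` on k2: each of those 7 rows is kept; rows whose y.k2 has no match in z get NULL for z's columns.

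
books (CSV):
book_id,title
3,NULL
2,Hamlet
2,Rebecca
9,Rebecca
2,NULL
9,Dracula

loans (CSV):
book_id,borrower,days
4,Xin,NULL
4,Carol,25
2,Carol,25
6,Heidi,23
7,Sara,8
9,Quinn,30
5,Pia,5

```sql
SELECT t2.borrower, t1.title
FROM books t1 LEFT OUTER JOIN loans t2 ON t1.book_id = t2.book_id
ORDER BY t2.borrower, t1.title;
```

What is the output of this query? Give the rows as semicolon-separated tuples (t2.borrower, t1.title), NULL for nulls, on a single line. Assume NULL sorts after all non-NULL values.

LEFT JOIN keeps every row from `books`; unmatched rows get NULL for `loans`'s columns.
Matching on t1.book_id = t2.book_id.
Matched pairs: 5; unmatched t1 rows kept: 1.

(Carol, Hamlet); (Carol, Rebecca); (Carol, NULL); (Quinn, Dracula); (Quinn, Rebecca); (NULL, NULL)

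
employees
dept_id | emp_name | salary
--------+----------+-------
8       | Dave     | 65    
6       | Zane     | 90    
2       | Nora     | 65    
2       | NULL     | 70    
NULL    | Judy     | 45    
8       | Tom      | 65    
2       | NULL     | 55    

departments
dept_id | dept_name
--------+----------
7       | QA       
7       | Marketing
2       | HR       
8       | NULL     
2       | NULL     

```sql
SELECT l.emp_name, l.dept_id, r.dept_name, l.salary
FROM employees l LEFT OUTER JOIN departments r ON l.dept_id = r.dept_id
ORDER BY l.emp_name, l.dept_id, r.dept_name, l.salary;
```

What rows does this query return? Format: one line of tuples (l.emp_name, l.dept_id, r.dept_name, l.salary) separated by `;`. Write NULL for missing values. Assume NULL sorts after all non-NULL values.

(Dave, 8, NULL, 65); (Judy, NULL, NULL, 45); (Nora, 2, HR, 65); (Nora, 2, NULL, 65); (Tom, 8, NULL, 65); (Zane, 6, NULL, 90); (NULL, 2, HR, 55); (NULL, 2, HR, 70); (NULL, 2, NULL, 55); (NULL, 2, NULL, 70)

LEFT JOIN keeps every row from `employees`; unmatched rows get NULL for `departments`'s columns.
Matching on l.dept_id = r.dept_id. A NULL in a compared column never satisfies the condition.
Matched pairs: 8; unmatched l rows kept: 2.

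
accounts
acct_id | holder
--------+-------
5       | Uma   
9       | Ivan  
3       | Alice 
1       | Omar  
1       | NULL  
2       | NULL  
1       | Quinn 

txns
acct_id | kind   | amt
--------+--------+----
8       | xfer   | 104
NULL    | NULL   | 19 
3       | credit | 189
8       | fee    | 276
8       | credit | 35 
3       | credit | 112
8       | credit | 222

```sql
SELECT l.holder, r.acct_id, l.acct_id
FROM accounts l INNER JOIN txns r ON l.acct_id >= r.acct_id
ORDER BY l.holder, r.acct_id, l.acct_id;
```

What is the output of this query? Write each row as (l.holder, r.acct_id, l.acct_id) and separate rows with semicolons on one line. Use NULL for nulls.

INNER JOIN keeps only pairs where the ON condition holds.
Matching on l.acct_id >= r.acct_id. A NULL in a compared column never satisfies the condition.
- l[0] acct_id=5 → 2 match(es) in r → 2 row(s).
- l[1] acct_id=9 → 6 match(es) in r → 6 row(s).
- l[2] acct_id=3 → 2 match(es) in r → 2 row(s).
- l[3] acct_id=1 → no match; dropped.
- l[4] acct_id=1 → no match; dropped.
- l[5] acct_id=2 → no match; dropped.
- l[6] acct_id=1 → no match; dropped.
After projecting and ordering:
l.holder | r.acct_id | l.acct_id
Alice | 3 | 3
Alice | 3 | 3
Ivan | 3 | 9
Ivan | 3 | 9
Ivan | 8 | 9
Ivan | 8 | 9
Ivan | 8 | 9
Ivan | 8 | 9
Uma | 3 | 5
Uma | 3 | 5

(Alice, 3, 3); (Alice, 3, 3); (Ivan, 3, 9); (Ivan, 3, 9); (Ivan, 8, 9); (Ivan, 8, 9); (Ivan, 8, 9); (Ivan, 8, 9); (Uma, 3, 5); (Uma, 3, 5)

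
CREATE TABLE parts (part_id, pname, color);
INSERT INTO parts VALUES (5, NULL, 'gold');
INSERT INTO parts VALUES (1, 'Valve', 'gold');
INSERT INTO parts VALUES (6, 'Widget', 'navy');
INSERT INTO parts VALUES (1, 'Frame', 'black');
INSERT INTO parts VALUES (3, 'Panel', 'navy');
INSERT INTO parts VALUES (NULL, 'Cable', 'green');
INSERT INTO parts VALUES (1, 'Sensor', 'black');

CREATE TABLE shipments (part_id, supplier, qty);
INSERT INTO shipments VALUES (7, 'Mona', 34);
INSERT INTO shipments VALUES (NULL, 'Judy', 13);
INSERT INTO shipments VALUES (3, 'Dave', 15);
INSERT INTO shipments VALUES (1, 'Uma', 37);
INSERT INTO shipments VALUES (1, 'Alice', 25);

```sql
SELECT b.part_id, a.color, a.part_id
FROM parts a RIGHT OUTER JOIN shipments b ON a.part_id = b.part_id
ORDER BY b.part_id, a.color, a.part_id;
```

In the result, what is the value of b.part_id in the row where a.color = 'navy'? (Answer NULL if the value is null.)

RIGHT JOIN keeps every row from `shipments`; unmatched rows get NULL for `parts`'s columns.
Matching on a.part_id = b.part_id. A NULL in a compared column never satisfies the condition.
- a row (part_id=5): no match.
- a row (part_id=1): matches 2 b row(s) → 2 output row(s).
- a row (part_id=6): no match.
- a row (part_id=1): matches 2 b row(s) → 2 output row(s).
- a row (part_id=3): matches 1 b row(s) → 1 output row(s).
- a row (part_id=NULL): no match.
- a row (part_id=1): matches 2 b row(s) → 2 output row(s).
- plus 2 unmatched b row(s), each kept with NULL a columns.

3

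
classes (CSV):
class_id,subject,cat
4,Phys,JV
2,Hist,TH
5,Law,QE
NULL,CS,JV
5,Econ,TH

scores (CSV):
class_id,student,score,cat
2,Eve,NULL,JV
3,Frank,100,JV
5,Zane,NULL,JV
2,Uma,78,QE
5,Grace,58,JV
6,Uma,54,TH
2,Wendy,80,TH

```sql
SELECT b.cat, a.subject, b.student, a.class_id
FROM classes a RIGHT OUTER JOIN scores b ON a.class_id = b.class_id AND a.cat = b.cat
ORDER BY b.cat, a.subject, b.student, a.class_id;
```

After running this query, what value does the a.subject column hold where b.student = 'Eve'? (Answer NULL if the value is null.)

NULL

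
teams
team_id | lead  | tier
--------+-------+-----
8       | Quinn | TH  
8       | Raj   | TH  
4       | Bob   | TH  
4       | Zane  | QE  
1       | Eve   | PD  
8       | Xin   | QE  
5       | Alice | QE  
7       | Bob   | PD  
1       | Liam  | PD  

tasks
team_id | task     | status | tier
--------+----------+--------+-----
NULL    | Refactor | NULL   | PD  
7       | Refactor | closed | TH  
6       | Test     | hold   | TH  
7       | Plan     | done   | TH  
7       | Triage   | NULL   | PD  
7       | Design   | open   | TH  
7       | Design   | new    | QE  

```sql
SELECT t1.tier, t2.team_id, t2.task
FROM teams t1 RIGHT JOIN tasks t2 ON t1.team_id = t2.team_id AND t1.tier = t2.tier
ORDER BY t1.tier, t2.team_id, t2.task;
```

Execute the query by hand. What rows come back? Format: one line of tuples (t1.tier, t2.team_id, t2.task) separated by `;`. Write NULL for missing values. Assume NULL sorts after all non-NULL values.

(PD, 7, Triage); (NULL, 6, Test); (NULL, 7, Design); (NULL, 7, Design); (NULL, 7, Plan); (NULL, 7, Refactor); (NULL, NULL, Refactor)

RIGHT JOIN keeps every row from `tasks`; unmatched rows get NULL for `teams`'s columns.
Matching on t1.team_id = t2.team_id AND t1.tier = t2.tier. A NULL in a compared column never satisfies the condition.
- t1 (team_id=8, tier=TH) has no partner in t2.
- t1 (team_id=8, tier=TH) has no partner in t2.
- t1 (team_id=4, tier=TH) has no partner in t2.
- t1 (team_id=4, tier=QE) has no partner in t2.
- t1 (team_id=1, tier=PD) has no partner in t2.
- t1 (team_id=8, tier=QE) has no partner in t2.
- t1 (team_id=5, tier=QE) has no partner in t2.
- t1 (team_id=7, tier=PD) pairs with 1 row(s) of t2.
- t1 (team_id=1, tier=PD) has no partner in t2.
- plus 6 unmatched t2 row(s), each kept with NULL t1 columns.
After projecting and ordering:
t1.tier | t2.team_id | t2.task
PD | 7 | Triage
NULL | 6 | Test
NULL | 7 | Design
NULL | 7 | Design
NULL | 7 | Plan
NULL | 7 | Refactor
NULL | NULL | Refactor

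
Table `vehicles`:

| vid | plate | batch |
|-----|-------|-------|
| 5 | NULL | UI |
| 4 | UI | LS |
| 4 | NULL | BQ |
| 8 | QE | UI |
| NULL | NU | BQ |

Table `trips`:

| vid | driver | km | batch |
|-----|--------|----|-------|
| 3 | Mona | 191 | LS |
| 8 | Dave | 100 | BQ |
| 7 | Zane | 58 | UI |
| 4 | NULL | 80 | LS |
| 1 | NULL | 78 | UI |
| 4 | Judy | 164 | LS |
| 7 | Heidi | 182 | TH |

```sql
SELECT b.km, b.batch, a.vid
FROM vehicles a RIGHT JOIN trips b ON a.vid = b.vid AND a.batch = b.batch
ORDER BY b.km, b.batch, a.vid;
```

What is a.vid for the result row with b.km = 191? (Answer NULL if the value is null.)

RIGHT JOIN keeps every row from `trips`; unmatched rows get NULL for `vehicles`'s columns.
Matching on a.vid = b.vid AND a.batch = b.batch. A NULL in a compared column never satisfies the condition.
- a (vid=5, batch=UI) has no partner in b.
- a (vid=4, batch=LS) pairs with 2 row(s) of b.
- a (vid=4, batch=BQ) has no partner in b.
- a (vid=8, batch=UI) has no partner in b.
- a (vid=NULL, batch=BQ) has no partner in b.
- plus 5 unmatched b row(s), each kept with NULL a columns.

NULL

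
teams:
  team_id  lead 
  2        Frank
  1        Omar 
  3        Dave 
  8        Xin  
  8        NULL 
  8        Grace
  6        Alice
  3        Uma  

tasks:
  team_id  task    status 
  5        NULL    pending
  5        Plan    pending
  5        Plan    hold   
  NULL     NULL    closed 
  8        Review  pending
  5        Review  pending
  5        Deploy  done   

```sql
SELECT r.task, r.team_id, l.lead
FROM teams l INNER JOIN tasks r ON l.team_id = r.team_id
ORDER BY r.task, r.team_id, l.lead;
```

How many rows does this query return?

3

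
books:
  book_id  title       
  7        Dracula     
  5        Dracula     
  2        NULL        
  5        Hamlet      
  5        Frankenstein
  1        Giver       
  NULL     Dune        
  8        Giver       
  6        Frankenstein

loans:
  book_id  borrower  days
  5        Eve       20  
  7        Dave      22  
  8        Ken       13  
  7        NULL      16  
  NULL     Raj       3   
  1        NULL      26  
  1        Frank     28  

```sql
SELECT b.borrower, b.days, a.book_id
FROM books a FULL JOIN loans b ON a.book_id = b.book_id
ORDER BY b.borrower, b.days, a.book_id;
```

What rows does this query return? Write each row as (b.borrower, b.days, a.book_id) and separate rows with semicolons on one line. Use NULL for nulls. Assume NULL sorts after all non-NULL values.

(Dave, 22, 7); (Eve, 20, 5); (Eve, 20, 5); (Eve, 20, 5); (Frank, 28, 1); (Ken, 13, 8); (Raj, 3, NULL); (NULL, 16, 7); (NULL, 26, 1); (NULL, NULL, 2); (NULL, NULL, 6); (NULL, NULL, NULL)

FULL OUTER JOIN keeps every row from both sides; unmatched rows get NULL for the other side's columns.
Matching on a.book_id = b.book_id. A NULL in a compared column never satisfies the condition.
- a row (book_id=7): matches 2 b row(s) → 2 output row(s).
- a row (book_id=5): matches 1 b row(s) → 1 output row(s).
- a row (book_id=2): no match → kept, b columns NULL.
- a row (book_id=5): matches 1 b row(s) → 1 output row(s).
- a row (book_id=5): matches 1 b row(s) → 1 output row(s).
- a row (book_id=1): matches 2 b row(s) → 2 output row(s).
- a row (book_id=NULL): no match → kept, b columns NULL.
- a row (book_id=8): matches 1 b row(s) → 1 output row(s).
- a row (book_id=6): no match → kept, b columns NULL.
- 1 b row(s) had no a match → kept, a columns NULL.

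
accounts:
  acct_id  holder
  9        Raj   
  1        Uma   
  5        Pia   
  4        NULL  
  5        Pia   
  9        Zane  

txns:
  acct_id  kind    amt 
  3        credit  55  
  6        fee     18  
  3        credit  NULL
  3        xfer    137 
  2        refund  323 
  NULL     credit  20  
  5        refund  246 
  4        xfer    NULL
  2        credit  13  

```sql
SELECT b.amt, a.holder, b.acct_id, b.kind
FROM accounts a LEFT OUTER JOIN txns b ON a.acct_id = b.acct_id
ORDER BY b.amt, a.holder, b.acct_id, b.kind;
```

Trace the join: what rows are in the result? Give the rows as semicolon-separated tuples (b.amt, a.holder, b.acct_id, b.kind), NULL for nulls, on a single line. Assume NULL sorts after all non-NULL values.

LEFT JOIN keeps every row from `accounts`; unmatched rows get NULL for `txns`'s columns.
Matching on a.acct_id = b.acct_id. A NULL in a compared column never satisfies the condition.
Matched pairs: 3; unmatched a rows kept: 3.

(246, Pia, 5, refund); (246, Pia, 5, refund); (NULL, Raj, NULL, NULL); (NULL, Uma, NULL, NULL); (NULL, Zane, NULL, NULL); (NULL, NULL, 4, xfer)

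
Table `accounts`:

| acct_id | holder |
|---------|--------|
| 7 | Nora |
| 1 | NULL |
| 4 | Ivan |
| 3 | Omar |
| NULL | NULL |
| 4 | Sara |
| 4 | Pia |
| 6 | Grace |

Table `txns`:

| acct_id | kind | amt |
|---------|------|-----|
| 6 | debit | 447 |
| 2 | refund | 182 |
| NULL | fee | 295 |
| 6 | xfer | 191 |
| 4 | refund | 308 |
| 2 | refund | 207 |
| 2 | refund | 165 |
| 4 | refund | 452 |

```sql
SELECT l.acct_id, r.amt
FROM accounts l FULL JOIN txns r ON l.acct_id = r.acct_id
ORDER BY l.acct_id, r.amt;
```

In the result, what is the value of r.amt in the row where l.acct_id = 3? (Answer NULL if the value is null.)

NULL

FULL OUTER JOIN keeps every row from both sides; unmatched rows get NULL for the other side's columns.
Matching on l.acct_id = r.acct_id. A NULL in a compared column never satisfies the condition.
- l (acct_id=7) has no partner → padded with NULL.
- l (acct_id=1) has no partner → padded with NULL.
- l (acct_id=4) pairs with 2 row(s) of r.
- l (acct_id=3) has no partner → padded with NULL.
- l (acct_id=NULL) has no partner → padded with NULL.
- l (acct_id=4) pairs with 2 row(s) of r.
- l (acct_id=4) pairs with 2 row(s) of r.
- l (acct_id=6) pairs with 2 row(s) of r.
- plus 4 unmatched r row(s), each kept with NULL l columns.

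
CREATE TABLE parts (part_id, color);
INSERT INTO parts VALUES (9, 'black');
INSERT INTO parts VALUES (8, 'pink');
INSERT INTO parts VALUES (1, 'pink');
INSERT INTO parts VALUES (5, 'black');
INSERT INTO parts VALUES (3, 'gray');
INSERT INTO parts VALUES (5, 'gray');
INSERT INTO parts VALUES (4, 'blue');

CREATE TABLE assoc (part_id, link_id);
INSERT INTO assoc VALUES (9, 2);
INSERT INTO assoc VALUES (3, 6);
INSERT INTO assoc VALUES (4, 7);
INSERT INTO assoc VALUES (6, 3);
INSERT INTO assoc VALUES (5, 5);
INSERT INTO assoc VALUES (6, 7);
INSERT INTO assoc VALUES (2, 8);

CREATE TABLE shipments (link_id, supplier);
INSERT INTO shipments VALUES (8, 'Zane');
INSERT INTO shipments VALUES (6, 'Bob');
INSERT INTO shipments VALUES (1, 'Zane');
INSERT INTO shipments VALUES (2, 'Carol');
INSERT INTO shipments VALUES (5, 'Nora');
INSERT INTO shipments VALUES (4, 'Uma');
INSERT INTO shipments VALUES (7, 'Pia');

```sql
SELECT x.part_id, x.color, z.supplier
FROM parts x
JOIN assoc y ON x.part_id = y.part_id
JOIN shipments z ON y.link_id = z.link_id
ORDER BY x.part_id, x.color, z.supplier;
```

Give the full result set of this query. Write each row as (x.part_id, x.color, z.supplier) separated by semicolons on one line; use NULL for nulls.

(3, gray, Bob); (4, blue, Pia); (5, black, Nora); (5, gray, Nora); (9, black, Carol)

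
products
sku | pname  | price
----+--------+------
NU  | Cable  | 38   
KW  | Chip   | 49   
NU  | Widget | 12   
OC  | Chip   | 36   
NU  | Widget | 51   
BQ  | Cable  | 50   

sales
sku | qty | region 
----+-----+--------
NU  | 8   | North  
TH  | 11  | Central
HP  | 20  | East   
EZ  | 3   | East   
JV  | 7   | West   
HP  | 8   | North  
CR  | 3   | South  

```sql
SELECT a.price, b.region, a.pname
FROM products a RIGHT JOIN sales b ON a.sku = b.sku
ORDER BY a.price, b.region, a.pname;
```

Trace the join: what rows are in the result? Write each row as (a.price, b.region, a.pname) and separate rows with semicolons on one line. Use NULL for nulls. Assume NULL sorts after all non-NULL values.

(12, North, Widget); (38, North, Cable); (51, North, Widget); (NULL, Central, NULL); (NULL, East, NULL); (NULL, East, NULL); (NULL, North, NULL); (NULL, South, NULL); (NULL, West, NULL)

RIGHT JOIN keeps every row from `sales`; unmatched rows get NULL for `products`'s columns.
Matching on a.sku = b.sku.
- a[0] sku=NU → 1 match(es) in b → 1 row(s).
- a[1] sku=KW → no match.
- a[2] sku=NU → 1 match(es) in b → 1 row(s).
- a[3] sku=OC → no match.
- a[4] sku=NU → 1 match(es) in b → 1 row(s).
- a[5] sku=BQ → no match.
- 6 b row(s) had no a match → kept, a columns NULL.
After projecting and ordering:
a.price | b.region | a.pname
12 | North | Widget
38 | North | Cable
51 | North | Widget
NULL | Central | NULL
NULL | East | NULL
NULL | East | NULL
NULL | North | NULL
NULL | South | NULL
NULL | West | NULL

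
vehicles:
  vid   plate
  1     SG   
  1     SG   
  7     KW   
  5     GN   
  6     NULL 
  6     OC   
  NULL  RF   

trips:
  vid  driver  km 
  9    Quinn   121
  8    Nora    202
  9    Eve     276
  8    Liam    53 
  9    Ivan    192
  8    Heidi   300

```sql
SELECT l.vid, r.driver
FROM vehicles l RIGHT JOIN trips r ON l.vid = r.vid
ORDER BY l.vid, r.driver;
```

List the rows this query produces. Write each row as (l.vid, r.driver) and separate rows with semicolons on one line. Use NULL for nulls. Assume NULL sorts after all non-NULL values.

RIGHT JOIN keeps every row from `trips`; unmatched rows get NULL for `vehicles`'s columns.
Matching on l.vid = r.vid. A NULL in a compared column never satisfies the condition.
- vid=1: no matching r row.
- vid=1: no matching r row.
- vid=7: no matching r row.
- vid=5: no matching r row.
- vid=6: no matching r row.
- vid=6: no matching r row.
- vid=NULL: no matching r row.
- plus 6 unmatched r row(s), each kept with NULL l columns.
After projecting and ordering:
l.vid | r.driver
NULL | Eve
NULL | Heidi
NULL | Ivan
NULL | Liam
NULL | Nora
NULL | Quinn

(NULL, Eve); (NULL, Heidi); (NULL, Ivan); (NULL, Liam); (NULL, Nora); (NULL, Quinn)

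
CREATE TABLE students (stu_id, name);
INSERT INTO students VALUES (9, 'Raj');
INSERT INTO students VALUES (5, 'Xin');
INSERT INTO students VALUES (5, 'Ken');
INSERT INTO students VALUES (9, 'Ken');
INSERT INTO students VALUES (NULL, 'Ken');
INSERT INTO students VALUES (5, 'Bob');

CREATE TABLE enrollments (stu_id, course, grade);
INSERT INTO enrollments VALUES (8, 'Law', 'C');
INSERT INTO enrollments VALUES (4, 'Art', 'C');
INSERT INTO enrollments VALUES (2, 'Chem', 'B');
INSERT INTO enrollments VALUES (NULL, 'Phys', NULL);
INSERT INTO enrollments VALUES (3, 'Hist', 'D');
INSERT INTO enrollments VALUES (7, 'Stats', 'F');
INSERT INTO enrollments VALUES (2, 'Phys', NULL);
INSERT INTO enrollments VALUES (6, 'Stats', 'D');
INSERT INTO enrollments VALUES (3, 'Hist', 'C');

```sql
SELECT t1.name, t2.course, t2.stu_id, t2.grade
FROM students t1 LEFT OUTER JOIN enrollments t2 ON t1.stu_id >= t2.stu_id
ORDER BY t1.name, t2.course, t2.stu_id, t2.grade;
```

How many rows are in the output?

32

LEFT JOIN keeps every row from `students`; unmatched rows get NULL for `enrollments`'s columns.
Matching on t1.stu_id >= t2.stu_id. A NULL in a compared column never satisfies the condition.
- t1 row (stu_id=9): matches 8 t2 row(s) → 8 output row(s).
- t1 row (stu_id=5): matches 5 t2 row(s) → 5 output row(s).
- t1 row (stu_id=5): matches 5 t2 row(s) → 5 output row(s).
- t1 row (stu_id=9): matches 8 t2 row(s) → 8 output row(s).
- t1 row (stu_id=NULL): no match → kept, t2 columns NULL.
- t1 row (stu_id=5): matches 5 t2 row(s) → 5 output row(s).
Total: 31 matched + 1 padded = 32 rows.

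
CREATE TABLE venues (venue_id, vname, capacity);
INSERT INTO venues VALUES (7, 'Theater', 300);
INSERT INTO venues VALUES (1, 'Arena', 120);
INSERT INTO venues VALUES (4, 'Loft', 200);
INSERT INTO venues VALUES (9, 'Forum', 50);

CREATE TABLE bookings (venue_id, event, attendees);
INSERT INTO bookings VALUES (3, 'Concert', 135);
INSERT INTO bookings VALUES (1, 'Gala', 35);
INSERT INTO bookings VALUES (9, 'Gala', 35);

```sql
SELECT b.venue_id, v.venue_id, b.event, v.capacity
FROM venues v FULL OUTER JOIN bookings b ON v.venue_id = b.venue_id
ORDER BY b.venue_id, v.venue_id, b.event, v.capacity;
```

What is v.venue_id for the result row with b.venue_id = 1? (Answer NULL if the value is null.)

1

FULL OUTER JOIN keeps every row from both sides; unmatched rows get NULL for the other side's columns.
Matching on v.venue_id = b.venue_id.
Matched pairs: 2; unmatched v rows kept: 2; unmatched b rows kept: 1.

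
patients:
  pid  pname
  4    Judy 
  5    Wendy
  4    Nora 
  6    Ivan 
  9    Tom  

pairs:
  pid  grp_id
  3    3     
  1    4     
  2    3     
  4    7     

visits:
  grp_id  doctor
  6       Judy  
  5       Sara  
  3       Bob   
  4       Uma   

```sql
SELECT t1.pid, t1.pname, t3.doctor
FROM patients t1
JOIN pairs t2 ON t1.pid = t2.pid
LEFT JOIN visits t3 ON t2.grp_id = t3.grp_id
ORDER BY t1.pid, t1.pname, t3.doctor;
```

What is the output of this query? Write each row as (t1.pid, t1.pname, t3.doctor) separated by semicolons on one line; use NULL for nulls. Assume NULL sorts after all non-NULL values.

Step 1 — t1 INNER JOIN t2 on pid → 2 row(s).
Then LEFT JOIN `visits t3` on grp_id: each of those 2 rows is kept; rows whose t2.grp_id has no match in t3 get NULL for t3's columns.

(4, Judy, NULL); (4, Nora, NULL)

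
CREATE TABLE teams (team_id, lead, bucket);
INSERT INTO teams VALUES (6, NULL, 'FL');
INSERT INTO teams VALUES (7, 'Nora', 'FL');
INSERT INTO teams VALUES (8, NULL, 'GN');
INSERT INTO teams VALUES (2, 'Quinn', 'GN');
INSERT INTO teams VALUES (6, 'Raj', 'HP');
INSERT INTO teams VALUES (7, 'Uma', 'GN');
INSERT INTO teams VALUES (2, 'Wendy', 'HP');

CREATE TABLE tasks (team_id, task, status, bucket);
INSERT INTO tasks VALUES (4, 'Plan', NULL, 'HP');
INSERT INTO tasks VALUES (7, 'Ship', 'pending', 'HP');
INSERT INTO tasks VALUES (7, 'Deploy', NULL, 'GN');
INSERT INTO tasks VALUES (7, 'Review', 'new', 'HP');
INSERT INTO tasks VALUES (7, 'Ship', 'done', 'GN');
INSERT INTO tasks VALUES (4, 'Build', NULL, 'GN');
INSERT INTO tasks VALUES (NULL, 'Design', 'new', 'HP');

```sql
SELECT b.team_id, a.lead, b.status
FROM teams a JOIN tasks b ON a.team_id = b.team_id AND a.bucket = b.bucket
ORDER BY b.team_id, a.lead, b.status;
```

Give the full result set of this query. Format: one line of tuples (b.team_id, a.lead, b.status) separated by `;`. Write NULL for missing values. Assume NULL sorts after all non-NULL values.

INNER JOIN keeps only pairs where the ON condition holds.
Matching on a.team_id = b.team_id AND a.bucket = b.bucket. A NULL in a compared column never satisfies the condition.
Matched pairs: 2.

(7, Uma, done); (7, Uma, NULL)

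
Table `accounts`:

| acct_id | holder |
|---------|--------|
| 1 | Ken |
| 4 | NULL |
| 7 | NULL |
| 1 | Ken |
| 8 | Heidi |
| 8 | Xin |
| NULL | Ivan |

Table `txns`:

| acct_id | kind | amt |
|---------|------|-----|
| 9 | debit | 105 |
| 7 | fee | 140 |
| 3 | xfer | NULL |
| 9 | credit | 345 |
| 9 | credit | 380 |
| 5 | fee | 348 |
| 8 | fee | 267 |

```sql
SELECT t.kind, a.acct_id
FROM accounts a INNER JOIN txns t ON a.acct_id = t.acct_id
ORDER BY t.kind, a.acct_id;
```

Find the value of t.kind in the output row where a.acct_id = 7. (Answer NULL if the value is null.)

INNER JOIN keeps only pairs where the ON condition holds.
Matching on a.acct_id = t.acct_id. A NULL in a compared column never satisfies the condition.
- acct_id=1: no matching t row, dropped.
- acct_id=4: no matching t row, dropped.
- acct_id=7: 1 matching t row(s), so 1 row(s) emitted.
- acct_id=1: no matching t row, dropped.
- acct_id=8: 1 matching t row(s), so 1 row(s) emitted.
- acct_id=8: 1 matching t row(s), so 1 row(s) emitted.
- acct_id=NULL: no matching t row, dropped.

fee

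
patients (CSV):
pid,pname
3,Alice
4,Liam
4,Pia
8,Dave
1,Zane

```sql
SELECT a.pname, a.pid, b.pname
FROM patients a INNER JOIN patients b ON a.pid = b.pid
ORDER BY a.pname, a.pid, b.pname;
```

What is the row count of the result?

7

INNER JOIN keeps only pairs where the ON condition holds.
Matching on a.pid = b.pid.
Matched pairs: 7.
Total: 7 rows.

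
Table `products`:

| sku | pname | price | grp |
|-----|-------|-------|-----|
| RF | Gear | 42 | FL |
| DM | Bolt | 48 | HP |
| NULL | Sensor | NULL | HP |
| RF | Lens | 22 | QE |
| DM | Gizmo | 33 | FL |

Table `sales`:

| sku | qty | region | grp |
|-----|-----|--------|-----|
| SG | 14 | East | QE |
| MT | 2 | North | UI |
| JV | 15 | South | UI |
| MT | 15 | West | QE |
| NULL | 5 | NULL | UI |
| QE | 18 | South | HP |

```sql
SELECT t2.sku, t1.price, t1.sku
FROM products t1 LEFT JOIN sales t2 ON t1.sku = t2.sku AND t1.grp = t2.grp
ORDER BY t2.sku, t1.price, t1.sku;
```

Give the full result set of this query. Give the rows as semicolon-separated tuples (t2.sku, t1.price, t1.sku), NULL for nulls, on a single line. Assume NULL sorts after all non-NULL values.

LEFT JOIN keeps every row from `products`; unmatched rows get NULL for `sales`'s columns.
Matching on t1.sku = t2.sku AND t1.grp = t2.grp. A NULL in a compared column never satisfies the condition.
- t1 (sku=RF, grp=FL) has no partner → padded with NULL.
- t1 (sku=DM, grp=HP) has no partner → padded with NULL.
- t1 (sku=NULL, grp=HP) has no partner → padded with NULL.
- t1 (sku=RF, grp=QE) has no partner → padded with NULL.
- t1 (sku=DM, grp=FL) has no partner → padded with NULL.
After projecting and ordering:
t2.sku | t1.price | t1.sku
NULL | 22 | RF
NULL | 33 | DM
NULL | 42 | RF
NULL | 48 | DM
NULL | NULL | NULL

(NULL, 22, RF); (NULL, 33, DM); (NULL, 42, RF); (NULL, 48, DM); (NULL, NULL, NULL)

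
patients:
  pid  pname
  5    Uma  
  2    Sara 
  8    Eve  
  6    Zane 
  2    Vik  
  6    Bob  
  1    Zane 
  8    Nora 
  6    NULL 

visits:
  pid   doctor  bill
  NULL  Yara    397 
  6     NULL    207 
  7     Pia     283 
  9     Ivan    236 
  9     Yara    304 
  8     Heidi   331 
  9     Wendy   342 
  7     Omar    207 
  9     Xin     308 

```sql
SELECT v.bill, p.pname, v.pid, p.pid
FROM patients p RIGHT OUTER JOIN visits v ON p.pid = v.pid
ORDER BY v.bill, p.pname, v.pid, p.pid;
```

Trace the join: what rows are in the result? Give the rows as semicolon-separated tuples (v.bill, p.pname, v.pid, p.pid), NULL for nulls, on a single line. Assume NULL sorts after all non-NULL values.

RIGHT JOIN keeps every row from `visits`; unmatched rows get NULL for `patients`'s columns.
Matching on p.pid = v.pid. A NULL in a compared column never satisfies the condition.
Matched pairs: 5; unmatched v rows kept: 7.

(207, Bob, 6, 6); (207, Zane, 6, 6); (207, NULL, 6, 6); (207, NULL, 7, NULL); (236, NULL, 9, NULL); (283, NULL, 7, NULL); (304, NULL, 9, NULL); (308, NULL, 9, NULL); (331, Eve, 8, 8); (331, Nora, 8, 8); (342, NULL, 9, NULL); (397, NULL, NULL, NULL)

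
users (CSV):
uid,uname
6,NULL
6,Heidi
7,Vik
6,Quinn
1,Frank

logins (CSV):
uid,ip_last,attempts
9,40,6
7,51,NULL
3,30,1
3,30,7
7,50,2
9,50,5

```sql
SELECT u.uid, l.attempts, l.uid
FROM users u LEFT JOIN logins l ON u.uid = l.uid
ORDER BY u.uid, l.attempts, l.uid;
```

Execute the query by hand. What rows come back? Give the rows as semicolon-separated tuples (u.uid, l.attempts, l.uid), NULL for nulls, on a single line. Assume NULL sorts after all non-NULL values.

(1, NULL, NULL); (6, NULL, NULL); (6, NULL, NULL); (6, NULL, NULL); (7, 2, 7); (7, NULL, 7)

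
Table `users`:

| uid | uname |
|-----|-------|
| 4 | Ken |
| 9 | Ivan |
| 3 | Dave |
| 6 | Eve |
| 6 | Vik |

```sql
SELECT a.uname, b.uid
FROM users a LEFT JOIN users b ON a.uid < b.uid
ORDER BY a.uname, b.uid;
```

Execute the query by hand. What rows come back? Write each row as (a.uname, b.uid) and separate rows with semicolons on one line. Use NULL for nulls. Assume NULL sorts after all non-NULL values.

LEFT JOIN keeps every row from `users a`; unmatched rows get NULL for `users b`'s columns.
Matching on a.uid < b.uid.
Matched pairs: 9; unmatched a rows kept: 1.

(Dave, 4); (Dave, 6); (Dave, 6); (Dave, 9); (Eve, 9); (Ivan, NULL); (Ken, 6); (Ken, 6); (Ken, 9); (Vik, 9)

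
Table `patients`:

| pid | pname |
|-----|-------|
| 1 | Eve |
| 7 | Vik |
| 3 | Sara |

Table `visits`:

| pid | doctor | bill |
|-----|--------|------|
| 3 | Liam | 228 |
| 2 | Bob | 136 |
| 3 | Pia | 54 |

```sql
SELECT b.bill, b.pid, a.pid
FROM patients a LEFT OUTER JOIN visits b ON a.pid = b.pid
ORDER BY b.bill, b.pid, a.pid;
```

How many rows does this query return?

4

LEFT JOIN keeps every row from `patients`; unmatched rows get NULL for `visits`'s columns.
Matching on a.pid = b.pid.
- a[0] pid=1 → no match; kept with NULLs on the b side.
- a[1] pid=7 → no match; kept with NULLs on the b side.
- a[2] pid=3 → 2 match(es) in b → 2 row(s).
Total: 2 matched + 2 padded = 4 rows.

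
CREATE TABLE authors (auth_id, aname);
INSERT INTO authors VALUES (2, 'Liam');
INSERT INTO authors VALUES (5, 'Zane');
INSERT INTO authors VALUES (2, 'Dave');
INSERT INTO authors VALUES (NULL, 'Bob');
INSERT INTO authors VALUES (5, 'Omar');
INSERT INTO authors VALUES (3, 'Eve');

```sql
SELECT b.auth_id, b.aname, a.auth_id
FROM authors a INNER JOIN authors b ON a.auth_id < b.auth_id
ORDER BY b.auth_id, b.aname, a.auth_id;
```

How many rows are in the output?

8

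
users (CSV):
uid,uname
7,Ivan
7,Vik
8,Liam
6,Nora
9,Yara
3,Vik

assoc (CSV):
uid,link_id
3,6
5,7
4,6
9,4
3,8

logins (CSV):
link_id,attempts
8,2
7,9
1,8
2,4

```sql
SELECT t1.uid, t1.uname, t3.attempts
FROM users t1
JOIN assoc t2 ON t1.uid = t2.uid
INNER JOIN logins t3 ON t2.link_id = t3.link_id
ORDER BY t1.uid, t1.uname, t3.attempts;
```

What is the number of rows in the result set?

1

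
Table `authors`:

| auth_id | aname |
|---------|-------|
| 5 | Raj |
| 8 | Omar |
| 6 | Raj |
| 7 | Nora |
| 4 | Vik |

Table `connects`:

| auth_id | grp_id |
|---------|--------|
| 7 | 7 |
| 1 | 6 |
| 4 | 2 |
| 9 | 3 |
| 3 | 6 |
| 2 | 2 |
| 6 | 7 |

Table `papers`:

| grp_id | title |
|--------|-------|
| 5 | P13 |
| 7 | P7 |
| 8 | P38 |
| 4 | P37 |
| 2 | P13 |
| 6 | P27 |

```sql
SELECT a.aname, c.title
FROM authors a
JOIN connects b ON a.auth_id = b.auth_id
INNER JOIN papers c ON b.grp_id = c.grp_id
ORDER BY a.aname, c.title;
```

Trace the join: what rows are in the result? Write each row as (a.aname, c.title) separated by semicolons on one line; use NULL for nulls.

Step 1 — a INNER JOIN b on auth_id → 3 row(s).
Then INNER JOIN `papers c` on grp_id: keep only rows whose b.grp_id appears in c.

(Nora, P7); (Raj, P7); (Vik, P13)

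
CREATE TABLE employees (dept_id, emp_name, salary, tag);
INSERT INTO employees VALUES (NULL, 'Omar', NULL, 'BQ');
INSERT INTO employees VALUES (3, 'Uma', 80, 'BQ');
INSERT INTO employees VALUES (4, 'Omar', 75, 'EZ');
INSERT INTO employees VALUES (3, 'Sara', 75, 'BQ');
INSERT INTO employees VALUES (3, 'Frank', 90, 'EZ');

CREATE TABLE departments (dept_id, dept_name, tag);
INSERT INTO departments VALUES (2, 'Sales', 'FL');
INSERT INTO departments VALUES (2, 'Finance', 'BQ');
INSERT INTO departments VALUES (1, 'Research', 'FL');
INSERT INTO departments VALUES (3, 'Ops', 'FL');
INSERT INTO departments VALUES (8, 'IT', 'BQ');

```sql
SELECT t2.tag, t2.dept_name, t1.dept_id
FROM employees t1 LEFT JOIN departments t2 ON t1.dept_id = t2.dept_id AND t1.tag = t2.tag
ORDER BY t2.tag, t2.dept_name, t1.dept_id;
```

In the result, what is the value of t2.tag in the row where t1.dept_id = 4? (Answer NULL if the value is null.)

NULL

LEFT JOIN keeps every row from `employees`; unmatched rows get NULL for `departments`'s columns.
Matching on t1.dept_id = t2.dept_id AND t1.tag = t2.tag. A NULL in a compared column never satisfies the condition.
- dept_id=NULL, tag=BQ: no t2 row matches, row kept with t2 columns NULL.
- dept_id=3, tag=BQ: no t2 row matches, row kept with t2 columns NULL.
- dept_id=4, tag=EZ: no t2 row matches, row kept with t2 columns NULL.
- dept_id=3, tag=BQ: no t2 row matches, row kept with t2 columns NULL.
- dept_id=3, tag=EZ: no t2 row matches, row kept with t2 columns NULL.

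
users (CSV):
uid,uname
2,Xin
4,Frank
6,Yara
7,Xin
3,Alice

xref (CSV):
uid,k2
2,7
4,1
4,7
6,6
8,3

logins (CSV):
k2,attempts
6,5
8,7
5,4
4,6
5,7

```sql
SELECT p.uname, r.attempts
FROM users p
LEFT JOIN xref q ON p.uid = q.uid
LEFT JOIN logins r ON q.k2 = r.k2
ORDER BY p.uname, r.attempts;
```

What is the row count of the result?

Step 1 — p LEFT JOIN q on uid → 6 row(s).
Then LEFT JOIN `logins r` on k2: each of those 6 rows is kept; rows whose q.k2 has no match in r get NULL for r's columns.
Result: 6 row(s).

6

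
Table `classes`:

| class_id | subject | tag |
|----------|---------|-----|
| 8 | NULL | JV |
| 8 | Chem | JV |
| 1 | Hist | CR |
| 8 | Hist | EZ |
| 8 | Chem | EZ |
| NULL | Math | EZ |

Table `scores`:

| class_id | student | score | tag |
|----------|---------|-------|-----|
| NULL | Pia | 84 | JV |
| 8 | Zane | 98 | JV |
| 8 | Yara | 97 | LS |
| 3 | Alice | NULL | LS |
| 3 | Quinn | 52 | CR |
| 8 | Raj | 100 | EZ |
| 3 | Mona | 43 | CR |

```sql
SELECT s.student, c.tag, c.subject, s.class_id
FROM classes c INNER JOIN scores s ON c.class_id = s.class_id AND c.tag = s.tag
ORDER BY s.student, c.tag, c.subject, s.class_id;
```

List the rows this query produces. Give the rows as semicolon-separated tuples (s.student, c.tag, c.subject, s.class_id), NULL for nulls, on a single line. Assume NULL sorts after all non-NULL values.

(Raj, EZ, Chem, 8); (Raj, EZ, Hist, 8); (Zane, JV, Chem, 8); (Zane, JV, NULL, 8)

INNER JOIN keeps only pairs where the ON condition holds.
Matching on c.class_id = s.class_id AND c.tag = s.tag. A NULL in a compared column never satisfies the condition.
Matched pairs: 4.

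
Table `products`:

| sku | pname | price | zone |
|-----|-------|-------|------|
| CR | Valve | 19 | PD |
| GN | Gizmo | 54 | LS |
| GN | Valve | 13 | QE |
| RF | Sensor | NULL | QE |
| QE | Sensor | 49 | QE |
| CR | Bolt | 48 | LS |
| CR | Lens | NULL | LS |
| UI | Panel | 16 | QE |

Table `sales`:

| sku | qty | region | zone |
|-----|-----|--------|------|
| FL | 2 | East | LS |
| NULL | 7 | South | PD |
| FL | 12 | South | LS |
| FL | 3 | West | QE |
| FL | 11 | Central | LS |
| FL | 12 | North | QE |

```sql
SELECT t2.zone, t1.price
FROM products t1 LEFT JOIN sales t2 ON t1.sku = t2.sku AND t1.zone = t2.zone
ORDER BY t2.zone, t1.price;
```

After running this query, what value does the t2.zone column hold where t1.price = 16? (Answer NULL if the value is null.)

LEFT JOIN keeps every row from `products`; unmatched rows get NULL for `sales`'s columns.
Matching on t1.sku = t2.sku AND t1.zone = t2.zone. A NULL in a compared column never satisfies the condition.
Matched pairs: 0; unmatched t1 rows kept: 8.

NULL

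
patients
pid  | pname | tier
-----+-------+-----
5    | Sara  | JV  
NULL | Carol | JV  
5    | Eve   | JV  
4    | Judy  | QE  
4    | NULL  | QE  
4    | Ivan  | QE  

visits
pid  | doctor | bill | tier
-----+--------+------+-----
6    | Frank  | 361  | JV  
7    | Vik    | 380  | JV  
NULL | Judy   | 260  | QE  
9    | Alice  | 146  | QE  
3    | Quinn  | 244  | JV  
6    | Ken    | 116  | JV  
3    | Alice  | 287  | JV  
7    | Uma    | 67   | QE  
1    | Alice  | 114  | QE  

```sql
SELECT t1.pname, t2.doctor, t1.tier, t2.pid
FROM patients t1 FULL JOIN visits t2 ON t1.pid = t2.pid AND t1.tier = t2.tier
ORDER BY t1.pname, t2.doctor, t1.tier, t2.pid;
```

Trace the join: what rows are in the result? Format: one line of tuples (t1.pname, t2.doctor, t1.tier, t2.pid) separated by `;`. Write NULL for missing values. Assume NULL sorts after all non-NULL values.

(Carol, NULL, JV, NULL); (Eve, NULL, JV, NULL); (Ivan, NULL, QE, NULL); (Judy, NULL, QE, NULL); (Sara, NULL, JV, NULL); (NULL, Alice, NULL, 1); (NULL, Alice, NULL, 3); (NULL, Alice, NULL, 9); (NULL, Frank, NULL, 6); (NULL, Judy, NULL, NULL); (NULL, Ken, NULL, 6); (NULL, Quinn, NULL, 3); (NULL, Uma, NULL, 7); (NULL, Vik, NULL, 7); (NULL, NULL, QE, NULL)

FULL OUTER JOIN keeps every row from both sides; unmatched rows get NULL for the other side's columns.
Matching on t1.pid = t2.pid AND t1.tier = t2.tier. A NULL in a compared column never satisfies the condition.
Matched pairs: 0; unmatched t1 rows kept: 6; unmatched t2 rows kept: 9.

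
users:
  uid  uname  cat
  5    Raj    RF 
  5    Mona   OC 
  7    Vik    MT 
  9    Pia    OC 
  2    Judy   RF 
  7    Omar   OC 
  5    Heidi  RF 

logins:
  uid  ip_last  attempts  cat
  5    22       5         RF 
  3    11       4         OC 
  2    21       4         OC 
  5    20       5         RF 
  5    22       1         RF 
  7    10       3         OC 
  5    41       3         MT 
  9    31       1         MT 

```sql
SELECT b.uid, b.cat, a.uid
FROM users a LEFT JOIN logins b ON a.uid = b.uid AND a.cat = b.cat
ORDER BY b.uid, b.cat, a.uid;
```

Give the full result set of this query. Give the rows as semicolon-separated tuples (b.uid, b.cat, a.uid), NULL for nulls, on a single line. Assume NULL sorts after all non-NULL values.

(5, RF, 5); (5, RF, 5); (5, RF, 5); (5, RF, 5); (5, RF, 5); (5, RF, 5); (7, OC, 7); (NULL, NULL, 2); (NULL, NULL, 5); (NULL, NULL, 7); (NULL, NULL, 9)

LEFT JOIN keeps every row from `users`; unmatched rows get NULL for `logins`'s columns.
Matching on a.uid = b.uid AND a.cat = b.cat.
- uid=5, cat=RF: 3 matching b row(s), so 3 row(s) emitted.
- uid=5, cat=OC: no b row matches, row kept with b columns NULL.
- uid=7, cat=MT: no b row matches, row kept with b columns NULL.
- uid=9, cat=OC: no b row matches, row kept with b columns NULL.
- uid=2, cat=RF: no b row matches, row kept with b columns NULL.
- uid=7, cat=OC: 1 matching b row(s), so 1 row(s) emitted.
- uid=5, cat=RF: 3 matching b row(s), so 3 row(s) emitted.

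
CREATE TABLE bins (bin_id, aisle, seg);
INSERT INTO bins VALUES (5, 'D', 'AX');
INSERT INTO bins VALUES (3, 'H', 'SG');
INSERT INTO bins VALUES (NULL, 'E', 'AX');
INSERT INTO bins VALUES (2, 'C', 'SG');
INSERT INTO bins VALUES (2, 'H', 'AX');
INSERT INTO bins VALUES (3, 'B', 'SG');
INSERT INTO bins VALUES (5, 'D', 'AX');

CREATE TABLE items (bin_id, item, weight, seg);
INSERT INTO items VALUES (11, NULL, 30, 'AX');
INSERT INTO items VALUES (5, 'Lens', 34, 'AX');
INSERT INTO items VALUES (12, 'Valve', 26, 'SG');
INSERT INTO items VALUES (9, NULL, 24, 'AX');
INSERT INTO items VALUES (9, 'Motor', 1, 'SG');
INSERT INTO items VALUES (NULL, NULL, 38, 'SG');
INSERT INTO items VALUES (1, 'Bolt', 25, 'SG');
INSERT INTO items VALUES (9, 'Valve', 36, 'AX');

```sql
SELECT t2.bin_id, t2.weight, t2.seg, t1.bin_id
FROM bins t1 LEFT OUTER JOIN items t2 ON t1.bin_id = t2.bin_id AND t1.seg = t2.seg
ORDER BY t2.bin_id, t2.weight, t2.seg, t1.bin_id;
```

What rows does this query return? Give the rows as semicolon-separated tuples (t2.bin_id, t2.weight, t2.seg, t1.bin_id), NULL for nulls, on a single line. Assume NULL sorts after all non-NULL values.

LEFT JOIN keeps every row from `bins`; unmatched rows get NULL for `items`'s columns.
Matching on t1.bin_id = t2.bin_id AND t1.seg = t2.seg. A NULL in a compared column never satisfies the condition.
Matched pairs: 2; unmatched t1 rows kept: 5.

(5, 34, AX, 5); (5, 34, AX, 5); (NULL, NULL, NULL, 2); (NULL, NULL, NULL, 2); (NULL, NULL, NULL, 3); (NULL, NULL, NULL, 3); (NULL, NULL, NULL, NULL)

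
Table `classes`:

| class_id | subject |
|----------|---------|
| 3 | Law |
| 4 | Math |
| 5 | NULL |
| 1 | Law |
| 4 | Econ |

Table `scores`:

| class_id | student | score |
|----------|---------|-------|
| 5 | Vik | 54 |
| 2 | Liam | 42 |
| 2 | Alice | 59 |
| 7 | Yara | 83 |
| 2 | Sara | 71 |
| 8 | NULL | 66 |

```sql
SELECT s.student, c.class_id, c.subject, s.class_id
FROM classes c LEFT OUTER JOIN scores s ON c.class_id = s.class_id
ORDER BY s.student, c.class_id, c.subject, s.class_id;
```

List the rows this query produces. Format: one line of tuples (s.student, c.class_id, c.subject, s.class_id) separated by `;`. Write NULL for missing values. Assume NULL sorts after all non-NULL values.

(Vik, 5, NULL, 5); (NULL, 1, Law, NULL); (NULL, 3, Law, NULL); (NULL, 4, Econ, NULL); (NULL, 4, Math, NULL)

LEFT JOIN keeps every row from `classes`; unmatched rows get NULL for `scores`'s columns.
Matching on c.class_id = s.class_id.
- c[0] class_id=3 → no match; kept with NULLs on the s side.
- c[1] class_id=4 → no match; kept with NULLs on the s side.
- c[2] class_id=5 → 1 match(es) in s → 1 row(s).
- c[3] class_id=1 → no match; kept with NULLs on the s side.
- c[4] class_id=4 → no match; kept with NULLs on the s side.
After projecting and ordering:
s.student | c.class_id | c.subject | s.class_id
Vik | 5 | NULL | 5
NULL | 1 | Law | NULL
NULL | 3 | Law | NULL
NULL | 4 | Econ | NULL
NULL | 4 | Math | NULL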